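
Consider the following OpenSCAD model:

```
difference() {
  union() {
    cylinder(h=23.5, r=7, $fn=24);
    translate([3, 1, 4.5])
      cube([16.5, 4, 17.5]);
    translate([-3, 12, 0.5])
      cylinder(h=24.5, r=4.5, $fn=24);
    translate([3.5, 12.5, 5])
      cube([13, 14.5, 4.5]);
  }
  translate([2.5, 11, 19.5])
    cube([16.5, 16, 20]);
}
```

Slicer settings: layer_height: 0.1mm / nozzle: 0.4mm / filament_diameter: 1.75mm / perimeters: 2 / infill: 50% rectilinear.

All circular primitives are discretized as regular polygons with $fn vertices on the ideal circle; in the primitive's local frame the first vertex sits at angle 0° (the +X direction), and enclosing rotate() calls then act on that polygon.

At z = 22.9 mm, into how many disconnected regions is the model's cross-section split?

At z = 22.9 mm: the r=7 cylinder gives a regular 24-gon of circumradius 7 (constant along its height); the cube at (3, 1) is not intersected at this z (z outside [4.5, 22]); the r=4.5 cylinder at (-3, 12) gives a regular 24-gon of circumradius 4.5 (constant along its height); the cube at (3.5, 12.5) does not reach this height (z outside [5, 9.5]); Combining (union): the 2 present regions are separate (no shared area or edge), so areas and boundary lengths simply add and each stays a separate island — 2 connected regions; the cube at (2.5, 11) (footprint 16.5×16) is included at this height; After the difference (first − rest): starting from the result so far, the 16.5×16 cube at (2.5, 11) misses the remaining region (no effect) — 2 connected regions. The result has 2 disconnected regions.

2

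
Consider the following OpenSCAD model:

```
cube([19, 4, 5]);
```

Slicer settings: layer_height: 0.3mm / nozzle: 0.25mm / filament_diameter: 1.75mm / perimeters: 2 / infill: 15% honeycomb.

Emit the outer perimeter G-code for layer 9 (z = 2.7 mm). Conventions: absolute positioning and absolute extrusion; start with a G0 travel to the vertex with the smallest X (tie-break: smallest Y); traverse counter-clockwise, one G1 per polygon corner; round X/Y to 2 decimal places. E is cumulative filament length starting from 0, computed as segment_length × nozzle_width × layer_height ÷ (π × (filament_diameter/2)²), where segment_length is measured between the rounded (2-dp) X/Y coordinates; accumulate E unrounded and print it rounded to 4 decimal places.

G0 X0.00 Y0.00 Z2.70
G1 X19.00 Y0.00 E0.5924
G1 X19.00 Y4.00 E0.7172
G1 X0.00 Y4.00 E1.3096
G1 X0.00 Y0.00 E1.4343

At z = 2.7 mm: the cube is present — its section is the full 19×4 rectangle. The outline is a single polygon with 4 vertices. Extrusion per mm of travel: 0.25 × 0.3 / (π × 0.875²) = 0.031181. Accumulating E over each segment gives final E = 1.4343.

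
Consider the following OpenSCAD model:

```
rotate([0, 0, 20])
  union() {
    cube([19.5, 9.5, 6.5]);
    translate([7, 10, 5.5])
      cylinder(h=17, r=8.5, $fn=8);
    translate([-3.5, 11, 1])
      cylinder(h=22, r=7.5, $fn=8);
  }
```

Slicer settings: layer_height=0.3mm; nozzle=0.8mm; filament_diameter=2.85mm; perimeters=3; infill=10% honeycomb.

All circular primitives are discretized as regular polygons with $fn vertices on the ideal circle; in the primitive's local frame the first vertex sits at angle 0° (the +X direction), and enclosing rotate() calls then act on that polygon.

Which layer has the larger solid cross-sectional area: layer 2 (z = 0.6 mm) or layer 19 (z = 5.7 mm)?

Layer 2 (z = 0.6): the 19.5×9.5 cube contributes its full rectangle (area 185.25 mm²); the cylinder at (7, 10) is absent (z outside [5.5, 22.5]); the cylinder at (-3.5, 11) does not reach this height (z outside [1, 23]); Combining (union): only the 19.5×9.5 cube is present, so the union is just that shape — area = 185.25 mm²; (whole slice rotated 20° about Z — lengths, areas and connectivity unchanged). So its area = 185.25 mm². Layer 19 (z = 5.7): the cube (footprint 19.5×9.5) is included at this height (area 185.25 mm²); the r=8.5 cylinder at (7, 10) contributes a regular 8-gon of circumradius 8.5 (area = (8/2)·8.500²·sin(360°/8) = 204.35 mm²); the r=7.5 cylinder at (-3.5, 11) gives a regular 8-gon of circumradius 7.5 (constant along its height) (area = (8/2)·7.500²·sin(360°/8) = 159.10 mm²); Merging all regions: the regions partially overlap — summed areas 548.70 mm² minus the doubly-counted overlap 127.07 mm² gives 421.63 mm² — area = 421.63 mm²; (whole slice rotated 20° about Z — lengths, areas and connectivity unchanged). So its area = 421.63 mm². Layer 19 is larger (421.63 vs 185.25 mm²).

layer 19 (z = 5.7 mm)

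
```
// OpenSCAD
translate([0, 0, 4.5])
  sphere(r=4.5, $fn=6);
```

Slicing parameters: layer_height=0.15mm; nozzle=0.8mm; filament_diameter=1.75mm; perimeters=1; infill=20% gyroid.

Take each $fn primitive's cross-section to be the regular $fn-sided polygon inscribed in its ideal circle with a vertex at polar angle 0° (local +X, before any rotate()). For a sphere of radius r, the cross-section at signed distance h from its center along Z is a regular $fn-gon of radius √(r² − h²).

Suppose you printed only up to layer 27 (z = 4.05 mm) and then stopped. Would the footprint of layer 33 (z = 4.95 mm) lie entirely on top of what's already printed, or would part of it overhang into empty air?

entirely on top

Compare the two slices. At z = 4.05: the r=4.5 sphere slices to a regular 6-gon of circumradius 4.477 (√(r²−h²) with h=0.45 from center) (area = (6/2)·4.477²·sin(360°/6) = 52.08 mm²). At z = 4.95: the r=4.5 sphere contributes a regular 6-gon of circumradius √(4.5²−0.45²) = 4.477 (area = (6/2)·4.477²·sin(360°/6) = 52.08 mm²). Checking containment: the cross-section at z = 4.95 is a subset of the cross-section at z = 4.05.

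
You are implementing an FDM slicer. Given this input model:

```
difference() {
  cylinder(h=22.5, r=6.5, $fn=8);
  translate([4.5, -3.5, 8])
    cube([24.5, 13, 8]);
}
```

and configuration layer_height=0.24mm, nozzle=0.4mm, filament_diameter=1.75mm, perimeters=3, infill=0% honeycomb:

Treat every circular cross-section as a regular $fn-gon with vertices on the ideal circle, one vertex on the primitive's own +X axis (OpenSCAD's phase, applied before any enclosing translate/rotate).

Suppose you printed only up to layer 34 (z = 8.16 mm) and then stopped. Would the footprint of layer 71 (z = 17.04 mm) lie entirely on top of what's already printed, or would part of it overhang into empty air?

Compare the two slices. At z = 8.16: the cylinder: section is a regular 8-gon, circumradius r=6.5 (area = (8/2)·6.500²·sin(360°/8) = 119.50 mm²); the cube at (4.5, -3.5) is present — its section is the full 24.5×13 rectangle (area 318.50 mm²); Taking the first minus the rest: starting from the r=6.5 cylinder (119.50 mm²), the 24.5×13 cube at (4.5, -3.5) partially overlaps it — only the 9.28 mm² overlap (of its 318.50 mm²) is removed, clipping the outline — area = 110.22 mm². At z = 17.04: the r=6.5 cylinder gives a regular 8-gon of circumradius 6.5 (constant along its height) (area = (8/2)·6.500²·sin(360°/8) = 119.50 mm²); the cube at (4.5, -3.5) does not reach this height (z outside [8, 16]); Subtracting the remaining from the first: none of the subtracted shapes is present at this height, so the r=6.5 cylinder is unchanged — area = 119.50 mm². Checking containment: at z = 17.04 the cross-section extends beyond the z = 8.16 cross-section by about 9.28 mm².

part overhangs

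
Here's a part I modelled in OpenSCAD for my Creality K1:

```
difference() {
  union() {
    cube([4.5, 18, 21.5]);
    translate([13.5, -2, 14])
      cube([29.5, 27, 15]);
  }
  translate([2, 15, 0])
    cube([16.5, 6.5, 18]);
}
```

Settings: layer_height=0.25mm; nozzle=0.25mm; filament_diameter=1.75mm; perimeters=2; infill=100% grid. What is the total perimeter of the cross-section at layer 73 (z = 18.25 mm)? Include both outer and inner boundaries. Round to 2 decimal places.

At z = 18.25 mm: the cube (footprint 4.5×18) is included at this height (perimeter 45.00 mm); the cube at (13.5, -2) is present — its section is the full 29.5×27 rectangle (perimeter 113.00 mm); Merging all regions: the 2 present regions are separate (no shared area or edge), so areas and boundary lengths simply add and each stays a separate island — boundary = 158.00 mm; the cube at (2, 15) does not reach this height (z outside [0, 18]); Subtracting the remaining from the first: none of the subtracted shapes is present at this height, so the result so far is unchanged — boundary = 158.00 mm. Overall, the cross-section has 2 separate islands. Total boundary length (outer) = 158.00 mm.

158.00 mm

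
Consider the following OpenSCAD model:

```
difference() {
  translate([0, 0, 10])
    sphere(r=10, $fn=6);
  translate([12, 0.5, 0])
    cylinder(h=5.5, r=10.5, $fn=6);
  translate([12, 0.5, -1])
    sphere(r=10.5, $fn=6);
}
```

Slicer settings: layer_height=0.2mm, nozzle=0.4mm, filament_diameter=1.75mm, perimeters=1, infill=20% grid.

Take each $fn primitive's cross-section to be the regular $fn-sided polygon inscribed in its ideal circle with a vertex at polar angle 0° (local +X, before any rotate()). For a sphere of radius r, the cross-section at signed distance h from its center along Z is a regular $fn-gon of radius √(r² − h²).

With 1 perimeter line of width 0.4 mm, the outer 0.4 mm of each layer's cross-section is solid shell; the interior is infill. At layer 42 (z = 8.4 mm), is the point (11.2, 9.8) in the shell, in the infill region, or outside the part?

At z = 8.4 mm: the sphere: section is a regular 6-gon, circumradius = √(r²−h²) = √(10²−1.6²) = 9.871; the cylinder at (12, 0.5) is not intersected at this z (z outside [0, 5.5]); the r=10.5 sphere at (12, 0.5) slices to a regular 6-gon of circumradius 4.679 (√(r²−h²) with h=9.4 from center); Subtracting the remaining from the first: starting from the r=10 sphere, the r=10.5 sphere at (12, 0.5) partially overlaps it — only the 5.56 mm² overlap (of its 56.87 mm²) is removed, clipping the outline — 1 connected region. Overall, the cross-section is a single solid region. The nearest boundary edge runs (4.94, 8.55)→(8.45, 2.46); distance from the point to it = 6.05 mm. The point is not inside any of the regions above, so it lies outside the cross-section (6.05 mm from the nearest boundary).

outside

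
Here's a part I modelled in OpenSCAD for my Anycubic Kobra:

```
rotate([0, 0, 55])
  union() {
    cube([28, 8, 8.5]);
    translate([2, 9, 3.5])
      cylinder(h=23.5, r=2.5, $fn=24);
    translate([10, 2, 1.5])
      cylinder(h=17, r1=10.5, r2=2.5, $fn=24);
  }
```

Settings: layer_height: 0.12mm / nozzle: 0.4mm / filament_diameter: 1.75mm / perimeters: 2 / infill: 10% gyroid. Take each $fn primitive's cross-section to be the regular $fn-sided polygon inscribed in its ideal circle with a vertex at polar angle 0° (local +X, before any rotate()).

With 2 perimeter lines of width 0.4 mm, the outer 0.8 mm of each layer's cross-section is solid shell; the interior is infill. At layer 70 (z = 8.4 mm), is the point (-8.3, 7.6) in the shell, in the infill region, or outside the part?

At z = 8.4 mm: the 28×8 cube contributes its full rectangle; the r=2.5 cylinder at (2, 9) contributes a regular 24-gon of circumradius 2.5; the cone at (10, 2): at t=0.406 of its height the radius interpolates to r₁+(r₂−r₁)t = 7.253, giving a regular 24-gon of that circumradius; Taking the union: the regions partially overlap (shared area 108.38 mm²), so overlapping operands fuse into one piece — 1 connected region; (rotated 55° about Z; rotation is an isometry so areas/perimeters/island counts are preserved). Overall, the cross-section is a single solid region. Undo the 55° rotation: the query point maps to (1.465, 11.158) in the un-rotated model frame. The nearest boundary edge runs (1.35, 11.41)→(2.00, 11.50); distance from the point to it = 0.27 mm. The point is inside the cross-section, 0.27 mm from the nearest boundary — within the 0.8 mm shell band (2 × 0.4).

shell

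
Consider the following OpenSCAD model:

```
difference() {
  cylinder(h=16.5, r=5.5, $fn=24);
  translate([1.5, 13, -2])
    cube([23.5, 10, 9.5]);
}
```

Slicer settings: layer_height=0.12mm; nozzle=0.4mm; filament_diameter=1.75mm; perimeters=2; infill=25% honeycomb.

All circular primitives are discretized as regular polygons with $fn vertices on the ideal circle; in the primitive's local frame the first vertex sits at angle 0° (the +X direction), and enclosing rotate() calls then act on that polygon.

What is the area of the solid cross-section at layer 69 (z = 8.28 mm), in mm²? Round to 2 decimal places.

At z = 8.28 mm: the r=5.5 cylinder contributes a regular 24-gon of circumradius 5.5 (area = (24/2)·5.500²·sin(360°/24) = 93.95 mm²); the cube at (1.5, 13) is absent (z outside [-2, 7.5]); Taking the first minus the rest: none of the subtracted shapes is present at this height, so the r=5.5 cylinder is unchanged — area = 93.95 mm². Overall, the cross-section is a single solid region. Net area = 93.95 mm².

93.95 mm²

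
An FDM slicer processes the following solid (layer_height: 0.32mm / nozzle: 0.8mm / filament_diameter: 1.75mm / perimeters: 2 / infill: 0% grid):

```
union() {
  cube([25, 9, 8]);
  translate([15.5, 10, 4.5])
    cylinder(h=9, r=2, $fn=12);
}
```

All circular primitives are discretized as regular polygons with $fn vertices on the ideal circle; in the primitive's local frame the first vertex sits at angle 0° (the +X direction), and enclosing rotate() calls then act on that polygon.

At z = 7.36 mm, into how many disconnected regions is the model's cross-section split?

At z = 7.36 mm: the cube (footprint 25×9) is included at this height; the cylinder at (15.5, 10): section is a regular 12-gon, circumradius r=2; Taking the union: the regions partially overlap (shared area 2.27 mm²), so overlapping operands fuse into one piece — 1 connected region. The result has 1 disconnected region.

1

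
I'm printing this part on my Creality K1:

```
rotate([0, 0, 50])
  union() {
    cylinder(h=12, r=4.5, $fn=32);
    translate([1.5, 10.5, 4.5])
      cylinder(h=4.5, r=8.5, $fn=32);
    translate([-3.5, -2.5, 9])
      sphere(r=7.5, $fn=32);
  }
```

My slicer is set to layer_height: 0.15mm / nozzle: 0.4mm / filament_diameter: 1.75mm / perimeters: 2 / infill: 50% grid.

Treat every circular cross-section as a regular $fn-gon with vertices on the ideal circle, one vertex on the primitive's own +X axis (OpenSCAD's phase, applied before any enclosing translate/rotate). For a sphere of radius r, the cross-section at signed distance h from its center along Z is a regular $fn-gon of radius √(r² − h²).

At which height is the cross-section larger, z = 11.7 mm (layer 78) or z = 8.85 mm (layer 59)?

Layer 78 (z = 11.7): the r=4.5 cylinder gives a regular 32-gon of circumradius 4.5 (constant along its height) (area = (32/2)·4.500²·sin(360°/32) = 63.21 mm²); the cylinder at (1.5, 10.5) does not reach this height (z outside [4.5, 9]); the r=7.5 sphere at (-3.5, -2.5) slices to a regular 32-gon of circumradius 6.997 (√(r²−h²) with h=2.7 from center) (area = (32/2)·6.997²·sin(360°/32) = 152.83 mm²); Merging all regions: the regions partially overlap — summed areas 216.04 mm² minus the doubly-counted overlap 50.86 mm² gives 165.17 mm² — area = 165.17 mm²; (whole slice rotated 50° about Z — lengths, areas and connectivity unchanged). So its area = 165.17 mm². Layer 59 (z = 8.85): the r=4.5 cylinder gives a regular 32-gon of circumradius 4.5 (constant along its height) (area = (32/2)·4.500²·sin(360°/32) = 63.21 mm²); the cylinder at (1.5, 10.5): section is a regular 32-gon, circumradius r=8.5 (area = (32/2)·8.500²·sin(360°/32) = 225.52 mm²); the r=7.5 sphere at (-3.5, -2.5) slices to a regular 32-gon of circumradius 7.498 (√(r²−h²) with h=0.15 from center) (area = (32/2)·7.498²·sin(360°/32) = 175.51 mm²); Merging all regions: the regions partially overlap — summed areas 464.24 mm² minus the doubly-counted overlap 69.88 mm² gives 394.36 mm² — area = 394.36 mm²; (rotated 50° about Z; rotation is an isometry so areas/perimeters/island counts are preserved). So its area = 394.36 mm². Layer 59 is larger (394.36 vs 165.17 mm²).

layer 59 (z = 8.85 mm)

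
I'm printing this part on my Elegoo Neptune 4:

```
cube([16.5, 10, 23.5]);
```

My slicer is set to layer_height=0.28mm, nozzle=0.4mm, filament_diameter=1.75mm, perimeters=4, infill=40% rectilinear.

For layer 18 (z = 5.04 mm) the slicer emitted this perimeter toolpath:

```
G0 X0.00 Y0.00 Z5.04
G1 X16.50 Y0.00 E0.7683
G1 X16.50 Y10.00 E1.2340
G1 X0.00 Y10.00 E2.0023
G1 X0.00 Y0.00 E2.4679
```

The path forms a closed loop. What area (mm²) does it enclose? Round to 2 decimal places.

165.00 mm²

Apply the shoelace formula to the sequence of (X, Y) vertices; enclosed area = 165.00 mm².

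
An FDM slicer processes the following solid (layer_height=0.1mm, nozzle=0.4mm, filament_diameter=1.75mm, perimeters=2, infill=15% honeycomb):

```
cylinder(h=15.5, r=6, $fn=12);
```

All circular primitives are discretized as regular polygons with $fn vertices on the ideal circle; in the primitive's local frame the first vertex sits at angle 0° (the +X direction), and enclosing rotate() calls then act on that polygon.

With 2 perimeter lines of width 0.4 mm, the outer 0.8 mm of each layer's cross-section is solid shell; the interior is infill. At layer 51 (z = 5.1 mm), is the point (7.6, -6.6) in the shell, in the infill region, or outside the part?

At z = 5.1 mm: the r=6 cylinder gives a regular 12-gon of circumradius 6 (constant along its height). Overall, the cross-section is a single solid region. The nearest boundary edge runs (3.00, -5.20)→(5.20, -3.00); distance from the point to it = 4.25 mm. The point is not inside any of the regions above, so it lies outside the cross-section (4.25 mm from the nearest boundary).

outside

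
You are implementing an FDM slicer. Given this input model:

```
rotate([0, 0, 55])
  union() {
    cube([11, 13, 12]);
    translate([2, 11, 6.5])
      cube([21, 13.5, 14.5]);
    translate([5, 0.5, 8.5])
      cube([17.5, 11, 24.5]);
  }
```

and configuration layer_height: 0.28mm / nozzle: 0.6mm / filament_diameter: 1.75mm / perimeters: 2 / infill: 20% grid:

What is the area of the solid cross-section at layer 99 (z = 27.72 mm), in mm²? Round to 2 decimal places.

At z = 27.72 mm: the cube is absent (z outside [0, 12]); the cube at (2, 11) does not reach this height (z outside [6.5, 21]); the cube at (5, 0.5) is present — its section is the full 17.5×11 rectangle (area 192.50 mm²); Combining (union): only the 17.5×11 cube at (5, 0.5) is present, so the union is just that shape — area = 192.50 mm²; (rotated 55° about Z; rotation is an isometry so areas/perimeters/island counts are preserved). Overall, the cross-section is a single solid region. Net area = 192.50 mm².

192.50 mm²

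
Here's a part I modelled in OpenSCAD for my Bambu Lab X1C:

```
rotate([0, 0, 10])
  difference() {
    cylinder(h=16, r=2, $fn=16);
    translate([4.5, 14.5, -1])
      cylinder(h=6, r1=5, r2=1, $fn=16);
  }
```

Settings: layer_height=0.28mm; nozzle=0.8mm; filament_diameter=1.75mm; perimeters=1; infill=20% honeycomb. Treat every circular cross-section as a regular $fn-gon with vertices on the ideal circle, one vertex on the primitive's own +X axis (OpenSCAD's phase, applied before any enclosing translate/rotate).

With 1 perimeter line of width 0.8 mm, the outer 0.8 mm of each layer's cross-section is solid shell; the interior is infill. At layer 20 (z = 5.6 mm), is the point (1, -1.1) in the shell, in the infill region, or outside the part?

At z = 5.6 mm: the cylinder: section is a regular 16-gon, circumradius r=2; the cone at (4.5, 14.5) is absent (z outside [-1, 5]); After the difference (first − rest): none of the subtracted shapes is present at this height, so the r=2 cylinder is unchanged — 1 connected region; (rotated 10° about Z; rotation is an isometry so areas/perimeters/island counts are preserved). Overall, the cross-section is a single solid region. Undo the 10° rotation: the query point maps to (0.794, -1.257) in the un-rotated model frame. The nearest boundary edge runs (0.77, -1.85)→(1.41, -1.41); distance from the point to it = 0.48 mm. The point is inside the cross-section, 0.48 mm from the nearest boundary — within the 0.8 mm shell band (1 × 0.8).

shell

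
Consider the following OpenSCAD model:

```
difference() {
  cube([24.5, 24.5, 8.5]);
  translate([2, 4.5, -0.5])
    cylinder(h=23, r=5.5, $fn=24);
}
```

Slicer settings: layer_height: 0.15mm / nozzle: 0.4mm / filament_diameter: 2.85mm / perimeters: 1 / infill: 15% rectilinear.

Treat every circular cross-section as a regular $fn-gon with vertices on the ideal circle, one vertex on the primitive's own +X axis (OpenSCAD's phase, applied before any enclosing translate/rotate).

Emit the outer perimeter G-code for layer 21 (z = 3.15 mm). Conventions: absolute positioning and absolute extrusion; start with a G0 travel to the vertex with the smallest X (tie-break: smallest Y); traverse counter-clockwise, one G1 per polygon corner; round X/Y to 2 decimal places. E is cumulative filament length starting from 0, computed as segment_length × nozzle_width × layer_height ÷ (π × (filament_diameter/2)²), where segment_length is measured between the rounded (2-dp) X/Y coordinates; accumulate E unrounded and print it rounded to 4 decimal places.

At z = 3.15 mm: the cube is present — its section is the full 24.5×24.5 rectangle; the cylinder at (2, 4.5): section is a regular 24-gon, circumradius r=5.5; After the difference (first − rest): starting from the 24.5×24.5 cube, the r=5.5 cylinder at (2, 4.5) partially overlaps it — only the 64.62 mm² overlap (of its 93.95 mm²) is removed, clipping the outline — 1 connected region. The outline is a single polygon with 16 vertices. Extrusion per mm of travel: 0.4 × 0.15 / (π × 1.425²) = 0.009405. Accumulating E over each segment gives final E = 0.9342.

G0 X0.00 Y9.57 Z3.15
G1 X0.58 Y9.81 E0.0059
G1 X2.00 Y10.00 E0.0194
G1 X3.42 Y9.81 E0.0329
G1 X4.75 Y9.26 E0.0464
G1 X5.89 Y8.39 E0.0599
G1 X6.76 Y7.25 E0.0734
G1 X7.31 Y5.92 E0.0869
G1 X7.50 Y4.50 E0.1004
G1 X7.31 Y3.08 E0.1138
G1 X6.76 Y1.75 E0.1274
G1 X5.89 Y0.61 E0.1409
G1 X5.09 Y0.00 E0.1503
G1 X24.50 Y0.00 E0.3329
G1 X24.50 Y24.50 E0.5633
G1 X0.00 Y24.50 E0.7938
G1 X0.00 Y9.57 E0.9342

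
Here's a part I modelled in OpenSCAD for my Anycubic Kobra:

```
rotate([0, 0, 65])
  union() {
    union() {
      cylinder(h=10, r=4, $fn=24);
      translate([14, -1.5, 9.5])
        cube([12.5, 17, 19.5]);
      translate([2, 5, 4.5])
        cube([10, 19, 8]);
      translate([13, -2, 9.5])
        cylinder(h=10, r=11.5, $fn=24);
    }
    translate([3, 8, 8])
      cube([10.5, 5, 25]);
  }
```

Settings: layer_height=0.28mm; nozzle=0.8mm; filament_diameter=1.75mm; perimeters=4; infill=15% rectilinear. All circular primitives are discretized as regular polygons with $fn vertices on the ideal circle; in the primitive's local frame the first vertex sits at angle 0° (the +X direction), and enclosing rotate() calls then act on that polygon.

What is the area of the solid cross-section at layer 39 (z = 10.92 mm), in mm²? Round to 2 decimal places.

At z = 10.92 mm: the cylinder is not intersected at this z (z outside [0, 10]); the cube at (14, -1.5) is present — its section is the full 12.5×17 rectangle (area 212.50 mm²); the cube at (2, 5) is present — its section is the full 10×19 rectangle (area 190.00 mm²); the cylinder at (13, -2): section is a regular 24-gon, circumradius r=11.5 (area = (24/2)·11.500²·sin(360°/24) = 410.75 mm²); Taking the union: the regions partially overlap — summed areas 813.25 mm² minus the doubly-counted overlap 109.56 mm² gives 703.69 mm² — area = 703.69 mm²; the cube at (3, 8) (footprint 10.5×5) is included at this height (area 52.50 mm²); Taking the union: the regions partially overlap — summed areas 756.19 mm² minus the doubly-counted overlap 47.17 mm² gives 709.02 mm² — area = 709.02 mm²; (rotated 65° about Z; rotation is an isometry so areas/perimeters/island counts are preserved). Overall, the cross-section is a single solid region. Net area = 709.02 mm².

709.02 mm²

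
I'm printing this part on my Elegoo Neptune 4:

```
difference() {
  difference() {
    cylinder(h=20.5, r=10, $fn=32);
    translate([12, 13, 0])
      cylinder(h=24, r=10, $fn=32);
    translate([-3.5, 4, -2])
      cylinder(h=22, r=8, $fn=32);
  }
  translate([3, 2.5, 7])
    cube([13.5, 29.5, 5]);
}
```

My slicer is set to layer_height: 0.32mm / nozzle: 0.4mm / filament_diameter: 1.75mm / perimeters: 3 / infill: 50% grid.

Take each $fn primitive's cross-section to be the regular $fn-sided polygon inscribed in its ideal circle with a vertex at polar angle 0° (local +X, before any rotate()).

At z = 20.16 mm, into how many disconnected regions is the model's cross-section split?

At z = 20.16 mm: the r=10 cylinder gives a regular 32-gon of circumradius 10 (constant along its height); the r=10 cylinder at (12, 13) gives a regular 32-gon of circumradius 10 (constant along its height); the cylinder at (-3.5, 4) does not reach this height (z outside [-2, 20]); Subtracting the remaining from the first: starting from the r=10 cylinder, the r=10 cylinder at (12, 13) partially overlaps it — only the 13.91 mm² overlap (of its 312.14 mm²) is removed, clipping the outline — 1 connected region; the cube at (3, 2.5) does not reach this height (z outside [7, 12]); Subtracting the remaining from the first: none of the subtracted shapes is present at this height, so that combined region is unchanged — 1 connected region. The result has 1 disconnected region.

1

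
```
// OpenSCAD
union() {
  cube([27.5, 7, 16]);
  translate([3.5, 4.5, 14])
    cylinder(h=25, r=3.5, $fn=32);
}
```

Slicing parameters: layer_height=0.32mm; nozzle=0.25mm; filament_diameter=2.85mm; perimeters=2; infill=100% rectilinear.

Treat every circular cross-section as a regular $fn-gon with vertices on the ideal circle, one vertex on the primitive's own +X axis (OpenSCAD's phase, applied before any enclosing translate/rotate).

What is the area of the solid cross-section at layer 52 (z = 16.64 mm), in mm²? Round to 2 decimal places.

38.24 mm²

At z = 16.64 mm: the cube is absent (z outside [0, 16]); the r=3.5 cylinder at (3.5, 4.5) contributes a regular 32-gon of circumradius 3.5 (area = (32/2)·3.500²·sin(360°/32) = 38.24 mm²); Taking the union: only the r=3.5 cylinder at (3.5, 4.5) is present, so the union is just that shape — area = 38.24 mm². Overall, the cross-section is a single solid region. Net area = 38.24 mm².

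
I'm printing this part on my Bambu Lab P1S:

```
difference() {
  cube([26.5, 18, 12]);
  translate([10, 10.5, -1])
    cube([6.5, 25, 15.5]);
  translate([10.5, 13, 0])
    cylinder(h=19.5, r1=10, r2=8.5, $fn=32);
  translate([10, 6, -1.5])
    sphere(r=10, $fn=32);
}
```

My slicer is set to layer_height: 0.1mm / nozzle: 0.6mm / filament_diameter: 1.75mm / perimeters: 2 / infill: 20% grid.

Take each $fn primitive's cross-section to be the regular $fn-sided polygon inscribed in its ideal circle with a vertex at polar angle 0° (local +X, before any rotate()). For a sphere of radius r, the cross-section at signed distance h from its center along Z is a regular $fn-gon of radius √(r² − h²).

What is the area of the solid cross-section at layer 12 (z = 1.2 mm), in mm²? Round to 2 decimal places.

At z = 1.2 mm: the 26.5×18 cube contributes its full rectangle (area 477.00 mm²); the cube at (10, 10.5) (footprint 6.5×25) is included at this height (area 162.50 mm²); the cone at (10.5, 13) (r1=10→r2=8.5) has section circumradius 9.908 here — a regular 32-gon (area = (32/2)·9.908²·sin(360°/32) = 306.41 mm²); the sphere at (10, 6): section is a regular 32-gon, circumradius = √(r²−h²) = √(10²−2.7²) = 9.629 (area = (32/2)·9.629²·sin(360°/32) = 289.39 mm²); Subtracting the remaining from the first: starting from the 26.5×18 cube (477.00 mm²), the 6.5×25 cube at (10, 10.5) partially overlaps it — only the 48.75 mm² overlap (of its 162.50 mm²) is removed, clipping the outline; the cone at (10.5, 13) partially overlaps it — only the 198.80 mm² overlap (of its 306.41 mm²) is removed, clipping the outline; the r=10 sphere at (10, 6) partially overlaps it — only the 87.72 mm² overlap (of its 289.39 mm²) is removed, clipping the outline — area = 141.73 mm². Overall, the cross-section has 2 separate islands. Net area = 141.73 mm².

141.73 mm²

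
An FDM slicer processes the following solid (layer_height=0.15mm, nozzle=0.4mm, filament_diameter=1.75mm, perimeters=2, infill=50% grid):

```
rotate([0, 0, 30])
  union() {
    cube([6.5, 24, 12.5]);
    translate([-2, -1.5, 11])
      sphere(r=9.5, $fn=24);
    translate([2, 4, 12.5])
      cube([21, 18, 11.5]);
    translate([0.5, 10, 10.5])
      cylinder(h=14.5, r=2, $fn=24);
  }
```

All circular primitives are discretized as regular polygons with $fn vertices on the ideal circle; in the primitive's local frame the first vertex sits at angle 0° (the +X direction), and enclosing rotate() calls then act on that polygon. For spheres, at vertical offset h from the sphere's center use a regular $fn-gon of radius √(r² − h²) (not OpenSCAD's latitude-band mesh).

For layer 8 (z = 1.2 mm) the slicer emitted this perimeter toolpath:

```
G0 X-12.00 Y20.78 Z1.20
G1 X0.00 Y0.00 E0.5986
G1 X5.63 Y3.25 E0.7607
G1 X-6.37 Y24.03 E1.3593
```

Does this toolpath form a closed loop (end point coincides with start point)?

Start point (G0): (-12.00, 20.78). End point (last G1): the path does not return to the start — open.

no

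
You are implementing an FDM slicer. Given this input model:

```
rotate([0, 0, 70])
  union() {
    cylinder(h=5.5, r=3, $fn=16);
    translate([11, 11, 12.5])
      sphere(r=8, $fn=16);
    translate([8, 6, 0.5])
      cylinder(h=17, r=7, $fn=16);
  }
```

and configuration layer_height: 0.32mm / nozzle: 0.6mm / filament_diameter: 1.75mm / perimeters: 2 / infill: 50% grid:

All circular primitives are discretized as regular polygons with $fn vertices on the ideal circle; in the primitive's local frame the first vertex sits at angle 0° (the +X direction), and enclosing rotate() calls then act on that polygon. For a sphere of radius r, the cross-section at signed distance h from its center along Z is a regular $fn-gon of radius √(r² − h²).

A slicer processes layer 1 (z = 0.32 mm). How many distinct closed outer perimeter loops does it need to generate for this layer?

At z = 0.32 mm: the r=3 cylinder gives a regular 16-gon of circumradius 3 (constant along its height); the sphere at (11, 11) is not intersected at this z (|z−center|=12.180 > r=8); the cylinder at (8, 6) is absent (z outside [0.5, 17.5]); Taking the union: only the r=3 cylinder is present, so the union is just that shape — 1 connected region; (rotated 70° about Z; rotation is an isometry so areas/perimeters/island counts are preserved). The result has 1 disconnected region.

1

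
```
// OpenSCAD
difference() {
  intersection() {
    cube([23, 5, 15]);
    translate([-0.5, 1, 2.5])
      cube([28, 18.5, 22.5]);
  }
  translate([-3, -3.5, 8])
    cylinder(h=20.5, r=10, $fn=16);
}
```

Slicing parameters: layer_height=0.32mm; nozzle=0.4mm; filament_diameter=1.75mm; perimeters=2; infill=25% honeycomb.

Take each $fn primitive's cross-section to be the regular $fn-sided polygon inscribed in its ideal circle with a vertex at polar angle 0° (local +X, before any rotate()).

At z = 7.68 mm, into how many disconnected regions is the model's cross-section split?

1

At z = 7.68 mm: the 23×5 cube contributes its full rectangle; the 28×18.5 cube at (-0.5, 1) contributes its full rectangle; Keeping only the common overlap: the 28×18.5 cube at (-0.5, 1) partially overlaps the 23×5 cube; clipping to the common part keeps 92.00 mm² — 1 connected region; the cylinder at (-3, -3.5) is not intersected at this z (z outside [8, 28.5]); Taking the first minus the rest: none of the subtracted shapes is present at this height, so the result so far is unchanged — 1 connected region. The result has 1 disconnected region.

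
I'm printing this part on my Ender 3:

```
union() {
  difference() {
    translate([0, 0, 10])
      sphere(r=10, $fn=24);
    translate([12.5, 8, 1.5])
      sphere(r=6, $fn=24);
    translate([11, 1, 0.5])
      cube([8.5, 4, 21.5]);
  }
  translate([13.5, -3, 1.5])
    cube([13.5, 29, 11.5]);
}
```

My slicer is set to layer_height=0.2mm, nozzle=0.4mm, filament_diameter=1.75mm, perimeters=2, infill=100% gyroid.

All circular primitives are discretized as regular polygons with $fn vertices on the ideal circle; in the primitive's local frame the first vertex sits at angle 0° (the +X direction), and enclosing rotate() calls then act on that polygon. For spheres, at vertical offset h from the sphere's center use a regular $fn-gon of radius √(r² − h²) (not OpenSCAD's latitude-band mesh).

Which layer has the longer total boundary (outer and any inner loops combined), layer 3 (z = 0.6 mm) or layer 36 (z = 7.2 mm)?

Layer 3 (z = 0.6): the r=10 sphere slices to a regular 24-gon of circumradius 3.412 (√(r²−h²) with h=9.4 from center) (perimeter = 2·24·3.412·sin(180°/24) = 21.38 mm); the r=6 sphere at (12.5, 8) contributes a regular 24-gon of circumradius √(6²−0.9²) = 5.932 (perimeter = 2·24·5.932·sin(180°/24) = 37.17 mm); the cube at (11, 1) (footprint 8.5×4) is included at this height (perimeter 25.00 mm); After the difference (first − rest): starting from the r=10 sphere, the r=6 sphere at (12.5, 8) misses the remaining region (no effect); the 8.5×4 cube at (11, 1) misses the remaining region (no effect) — boundary = 21.38 mm; the cube at (13.5, -3) is absent (z outside [1.5, 13]); Merging all regions: only that combined region is present, so the union is just that shape — boundary = 21.38 mm. So its perimeter = 21.38 mm. Layer 36 (z = 7.2): the sphere: section is a regular 24-gon, circumradius = √(r²−h²) = √(10²−2.8²) = 9.600 (perimeter = 2·24·9.600·sin(180°/24) = 60.15 mm); the r=6 sphere at (12.5, 8) slices to a regular 24-gon of circumradius 1.873 (√(r²−h²) with h=5.7 from center) (perimeter = 2·24·1.873·sin(180°/24) = 11.74 mm); the cube at (11, 1) is present — its section is the full 8.5×4 rectangle (perimeter 25.00 mm); Taking the first minus the rest: starting from the r=10 sphere, the r=6 sphere at (12.5, 8) misses the remaining region (no effect); the 8.5×4 cube at (11, 1) misses the remaining region (no effect) — boundary = 60.15 mm; the cube at (13.5, -3) is present — its section is the full 13.5×29 rectangle (perimeter 85.00 mm); Combining (union): the 2 present regions are separate (no shared area or edge), so areas and boundary lengths simply add and each stays a separate island — boundary = 145.15 mm. So its perimeter = 145.15 mm. Layer 36 is larger (145.15 vs 21.38 mm).

layer 36 (z = 7.2 mm)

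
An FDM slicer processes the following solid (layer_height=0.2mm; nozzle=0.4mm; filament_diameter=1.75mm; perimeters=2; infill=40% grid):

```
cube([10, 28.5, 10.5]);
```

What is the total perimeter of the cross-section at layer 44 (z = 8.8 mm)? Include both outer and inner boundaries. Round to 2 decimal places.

77.00 mm

At z = 8.8 mm: the cube is present — its section is the full 10×28.5 rectangle (perimeter 77.00 mm). Overall, the cross-section is a single solid region. Total boundary length (outer) = 77.00 mm.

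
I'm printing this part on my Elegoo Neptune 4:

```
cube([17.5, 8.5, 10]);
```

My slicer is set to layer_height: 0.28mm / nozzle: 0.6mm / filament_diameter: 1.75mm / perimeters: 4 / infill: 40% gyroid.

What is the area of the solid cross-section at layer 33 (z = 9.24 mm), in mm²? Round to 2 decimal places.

148.75 mm²

At z = 9.24 mm: the 17.5×8.5 cube contributes its full rectangle (area 148.75 mm²). Overall, the cross-section is a single solid region. Net area = 148.75 mm².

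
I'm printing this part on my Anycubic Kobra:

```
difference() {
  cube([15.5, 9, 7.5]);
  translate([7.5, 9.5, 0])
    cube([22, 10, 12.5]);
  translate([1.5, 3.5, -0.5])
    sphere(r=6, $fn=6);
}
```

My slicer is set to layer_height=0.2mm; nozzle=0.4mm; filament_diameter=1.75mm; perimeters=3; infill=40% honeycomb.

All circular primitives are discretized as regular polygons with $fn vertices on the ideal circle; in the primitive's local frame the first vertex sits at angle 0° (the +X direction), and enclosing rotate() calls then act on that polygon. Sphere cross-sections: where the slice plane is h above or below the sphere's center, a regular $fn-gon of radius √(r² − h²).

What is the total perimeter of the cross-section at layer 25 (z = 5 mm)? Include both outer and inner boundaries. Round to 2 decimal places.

56.69 mm

At z = 5 mm: the cube (footprint 15.5×9) is included at this height (perimeter 49.00 mm); the cube at (7.5, 9.5) (footprint 22×10) is included at this height (perimeter 64.00 mm); the r=6 sphere at (1.5, 3.5) slices to a regular 6-gon of circumradius 2.398 (√(r²−h²) with h=5.5 from center) (perimeter = 2·6·2.398·sin(180°/6) = 14.39 mm); Taking the first minus the rest: starting from the 15.5×9 cube, the 22×10 cube at (7.5, 9.5) misses the remaining region (no effect); the r=6 sphere at (1.5, 3.5) partially overlaps it — only the 13.54 mm² overlap (of its 14.94 mm²) is removed, clipping the outline — boundary = 56.69 mm. Overall, the cross-section is a single solid region. Total boundary length (outer) = 56.69 mm.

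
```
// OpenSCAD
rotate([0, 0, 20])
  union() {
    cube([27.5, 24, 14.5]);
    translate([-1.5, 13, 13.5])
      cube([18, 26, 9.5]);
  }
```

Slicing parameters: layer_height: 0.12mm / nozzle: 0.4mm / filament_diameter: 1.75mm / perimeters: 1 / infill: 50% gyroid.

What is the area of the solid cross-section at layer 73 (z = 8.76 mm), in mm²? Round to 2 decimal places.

At z = 8.76 mm: the cube (footprint 27.5×24) is included at this height (area 660.00 mm²); the cube at (-1.5, 13) is not intersected at this z (z outside [13.5, 23]); Taking the union: only the 27.5×24 cube is present, so the union is just that shape — area = 660.00 mm²; (whole slice rotated 20° about Z — lengths, areas and connectivity unchanged). Overall, the cross-section is a single solid region. Net area = 660.00 mm².

660.00 mm²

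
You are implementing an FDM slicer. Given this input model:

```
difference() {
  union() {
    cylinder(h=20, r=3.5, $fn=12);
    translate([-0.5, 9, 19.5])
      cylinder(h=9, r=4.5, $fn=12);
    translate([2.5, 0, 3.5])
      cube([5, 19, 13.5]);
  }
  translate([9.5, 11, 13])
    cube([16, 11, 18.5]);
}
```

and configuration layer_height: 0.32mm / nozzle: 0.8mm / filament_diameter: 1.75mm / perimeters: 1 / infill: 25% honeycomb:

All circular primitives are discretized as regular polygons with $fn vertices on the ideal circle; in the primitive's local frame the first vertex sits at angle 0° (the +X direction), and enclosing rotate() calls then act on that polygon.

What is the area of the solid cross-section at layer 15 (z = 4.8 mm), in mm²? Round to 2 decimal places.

At z = 4.8 mm: the r=3.5 cylinder contributes a regular 12-gon of circumradius 3.5 (area = (12/2)·3.500²·sin(360°/12) = 36.75 mm²); the cylinder at (-0.5, 9) is absent (z outside [19.5, 28.5]); the 5×19 cube at (2.5, 0) contributes its full rectangle (area 95.00 mm²); Taking the union: the regions partially overlap — summed areas 131.75 mm² minus the doubly-counted overlap 1.48 mm² gives 130.27 mm² — area = 130.27 mm²; the cube at (9.5, 11) is absent (z outside [13, 31.5]); Taking the first minus the rest: none of the subtracted shapes is present at this height, so the result so far is unchanged — area = 130.27 mm². Overall, the cross-section is a single solid region. Net area = 130.27 mm².

130.27 mm²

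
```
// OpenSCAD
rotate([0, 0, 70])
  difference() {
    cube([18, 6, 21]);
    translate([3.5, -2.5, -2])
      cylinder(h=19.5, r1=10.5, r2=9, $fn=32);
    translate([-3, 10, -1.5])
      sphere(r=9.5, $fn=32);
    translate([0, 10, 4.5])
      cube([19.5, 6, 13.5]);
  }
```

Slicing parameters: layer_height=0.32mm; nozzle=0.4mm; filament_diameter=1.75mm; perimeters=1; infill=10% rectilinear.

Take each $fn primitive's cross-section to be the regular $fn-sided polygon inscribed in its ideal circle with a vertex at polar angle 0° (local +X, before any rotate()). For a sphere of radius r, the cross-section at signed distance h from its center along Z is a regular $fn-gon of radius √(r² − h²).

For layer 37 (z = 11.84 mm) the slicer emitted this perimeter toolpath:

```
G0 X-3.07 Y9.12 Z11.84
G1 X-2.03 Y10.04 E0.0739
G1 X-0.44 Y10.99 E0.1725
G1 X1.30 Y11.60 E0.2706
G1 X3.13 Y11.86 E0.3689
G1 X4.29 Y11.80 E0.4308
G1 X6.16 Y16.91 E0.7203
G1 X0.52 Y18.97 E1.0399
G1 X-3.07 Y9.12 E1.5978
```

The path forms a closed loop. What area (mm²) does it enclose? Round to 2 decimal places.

43.24 mm²

Apply the shoelace formula to the sequence of (X, Y) vertices; enclosed area = 43.24 mm².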